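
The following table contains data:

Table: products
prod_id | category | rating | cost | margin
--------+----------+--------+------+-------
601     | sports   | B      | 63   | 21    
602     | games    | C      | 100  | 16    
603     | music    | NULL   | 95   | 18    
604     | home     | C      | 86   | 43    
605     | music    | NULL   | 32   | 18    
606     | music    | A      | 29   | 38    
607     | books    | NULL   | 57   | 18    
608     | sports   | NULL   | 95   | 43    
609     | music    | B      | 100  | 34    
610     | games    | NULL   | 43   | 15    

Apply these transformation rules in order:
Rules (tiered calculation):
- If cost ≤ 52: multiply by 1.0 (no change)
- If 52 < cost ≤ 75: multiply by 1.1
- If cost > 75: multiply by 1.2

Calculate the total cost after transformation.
807.2

Step 1: Tier 1 (cost ≤ 52): 3 records, sum = 104 × 1.0 = 104.0
Step 2: Tier 2 (52 < cost ≤ 75): 2 records, sum = 120 × 1.1 = 132.0
Step 3: Tier 3 (cost > 75): 5 records, sum = 476 × 1.2 = 571.2
Step 4: Final sum = 104.0 + 132.0 + 571.2 = 807.2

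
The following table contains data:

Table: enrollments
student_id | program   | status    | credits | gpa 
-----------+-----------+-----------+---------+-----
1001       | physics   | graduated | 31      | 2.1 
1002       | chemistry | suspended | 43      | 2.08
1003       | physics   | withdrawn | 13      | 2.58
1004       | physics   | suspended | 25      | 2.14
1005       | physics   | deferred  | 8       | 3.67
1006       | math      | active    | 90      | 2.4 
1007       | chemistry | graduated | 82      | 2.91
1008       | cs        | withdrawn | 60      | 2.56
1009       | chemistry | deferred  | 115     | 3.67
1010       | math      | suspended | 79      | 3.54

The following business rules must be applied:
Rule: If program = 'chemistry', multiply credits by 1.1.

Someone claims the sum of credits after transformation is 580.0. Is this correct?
No, the correct result is 570.0.

Step 1: Calculate the correct sum after transformation
Step 2: Apply multiplier 1.1 to records where program = 'chemistry'
Step 3: Correct result = 570.0
Step 4: Claimed result = 580.0
Step 5: 570.0 ≠ 580.0
Conclusion: The claimed result is incorrect. The correct answer is 570.0.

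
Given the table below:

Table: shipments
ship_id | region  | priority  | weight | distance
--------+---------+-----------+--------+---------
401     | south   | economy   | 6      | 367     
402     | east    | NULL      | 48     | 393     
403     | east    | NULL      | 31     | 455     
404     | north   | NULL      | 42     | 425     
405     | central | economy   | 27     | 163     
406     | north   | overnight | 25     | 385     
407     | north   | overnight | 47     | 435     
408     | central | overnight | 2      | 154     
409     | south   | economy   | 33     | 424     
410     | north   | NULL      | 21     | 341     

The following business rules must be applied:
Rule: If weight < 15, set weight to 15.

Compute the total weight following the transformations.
304

Step 1: 2 records have weight < 15
Step 2: These records originally summed to 8
Step 3: After setting to minimum: 2 × 15 = 30
Step 4: Unaffected records sum: 274
Step 5: Final sum = 30 + 274 = 304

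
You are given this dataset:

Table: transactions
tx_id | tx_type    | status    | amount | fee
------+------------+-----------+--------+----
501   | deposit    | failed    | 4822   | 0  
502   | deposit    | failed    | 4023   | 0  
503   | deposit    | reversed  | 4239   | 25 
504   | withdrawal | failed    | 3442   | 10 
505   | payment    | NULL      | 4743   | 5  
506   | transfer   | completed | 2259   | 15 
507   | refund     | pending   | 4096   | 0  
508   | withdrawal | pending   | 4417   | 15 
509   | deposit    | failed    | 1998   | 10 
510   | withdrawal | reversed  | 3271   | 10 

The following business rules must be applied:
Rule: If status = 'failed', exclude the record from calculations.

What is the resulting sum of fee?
70

Step 1: Identify records where status = 'failed'
Step 2: The excluded records sum to 20
Step 3: Original total fee = 90
Step 4: Remaining total = 90 - 20 = 70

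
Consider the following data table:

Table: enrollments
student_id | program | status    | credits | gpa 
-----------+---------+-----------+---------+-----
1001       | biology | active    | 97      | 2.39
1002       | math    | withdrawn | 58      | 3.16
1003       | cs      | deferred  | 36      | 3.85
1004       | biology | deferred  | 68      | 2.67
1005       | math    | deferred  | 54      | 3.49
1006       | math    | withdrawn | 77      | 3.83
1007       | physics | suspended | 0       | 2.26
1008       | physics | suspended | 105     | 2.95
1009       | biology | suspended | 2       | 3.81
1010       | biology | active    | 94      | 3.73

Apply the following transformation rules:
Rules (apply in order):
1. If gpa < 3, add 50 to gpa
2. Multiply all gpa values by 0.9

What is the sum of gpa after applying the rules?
208.93

Step 1: Apply Rule 1 - Add 50 to records with gpa < 3
  - 4 records affected: 10.27 + (4 × 50) = 210.27
  - Unaffected records: 21.87
  - Sum after Rule 1: 232.14
Step 2: Apply Rule 2 - Multiply all by 0.9
  - 232.14 × 0.9 = 208.93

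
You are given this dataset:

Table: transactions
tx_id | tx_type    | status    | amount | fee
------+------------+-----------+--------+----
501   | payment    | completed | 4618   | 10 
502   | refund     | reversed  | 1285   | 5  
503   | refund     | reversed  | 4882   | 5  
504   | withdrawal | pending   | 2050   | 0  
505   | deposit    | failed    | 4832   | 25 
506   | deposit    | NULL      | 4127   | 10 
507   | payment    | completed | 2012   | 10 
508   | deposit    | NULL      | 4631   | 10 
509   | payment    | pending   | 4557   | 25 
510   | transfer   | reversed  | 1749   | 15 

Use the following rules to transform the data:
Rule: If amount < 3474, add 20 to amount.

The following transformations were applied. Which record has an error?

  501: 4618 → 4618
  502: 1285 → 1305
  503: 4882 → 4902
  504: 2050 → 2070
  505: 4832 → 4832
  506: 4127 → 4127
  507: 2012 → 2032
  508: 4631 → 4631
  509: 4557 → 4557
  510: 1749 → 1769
Record 503 has an error. The correct transformed value should be 4882, not 4902.

Step 1: Check each record against the rule
Step 2: Record 503 has amount = 4882
Step 3: Since 4882 >= 3474, the bonus should not have been applied
Step 4: Correct value = 4882, but claimed value = 4902
Conclusion: Record 503 has the error.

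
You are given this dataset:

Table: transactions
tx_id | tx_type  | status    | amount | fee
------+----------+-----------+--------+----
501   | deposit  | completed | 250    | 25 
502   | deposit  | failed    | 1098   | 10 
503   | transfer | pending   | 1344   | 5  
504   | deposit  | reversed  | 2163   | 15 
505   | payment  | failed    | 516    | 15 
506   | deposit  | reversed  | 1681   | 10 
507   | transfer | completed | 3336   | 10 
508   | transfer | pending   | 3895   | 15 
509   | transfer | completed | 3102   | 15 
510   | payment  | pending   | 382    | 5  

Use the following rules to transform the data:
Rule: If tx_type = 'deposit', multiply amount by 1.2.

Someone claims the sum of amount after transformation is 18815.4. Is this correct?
No, the correct result is 18805.4.

Step 1: Calculate the correct sum after transformation
Step 2: Apply multiplier 1.2 to records where tx_type = 'deposit'
Step 3: Correct result = 18805.4
Step 4: Claimed result = 18815.4
Step 5: 18805.4 ≠ 18815.4
Conclusion: The claimed result is incorrect. The correct answer is 18805.4.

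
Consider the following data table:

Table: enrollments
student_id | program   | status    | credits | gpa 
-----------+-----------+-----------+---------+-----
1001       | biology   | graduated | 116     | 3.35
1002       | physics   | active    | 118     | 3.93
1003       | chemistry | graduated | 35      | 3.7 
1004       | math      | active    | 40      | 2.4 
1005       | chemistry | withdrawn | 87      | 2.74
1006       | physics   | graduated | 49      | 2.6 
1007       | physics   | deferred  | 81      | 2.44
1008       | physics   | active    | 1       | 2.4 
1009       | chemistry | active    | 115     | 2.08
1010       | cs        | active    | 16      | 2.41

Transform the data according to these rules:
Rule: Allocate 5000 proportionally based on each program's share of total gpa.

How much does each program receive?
biology: 597.15, chemistry: 1518.72, cs: 429.59, math: 427.81, physics: 2026.74

Step 1: Calculate total gpa = 28.05
Step 2: Calculate each program's proportion:
  biology: 3.35/28.05 = 11.94% → 597.15
  chemistry: 8.52/28.05 = 30.37% → 1518.72
  cs: 2.41/28.05 = 8.59% → 429.59
  math: 2.4/28.05 = 8.56% → 427.81
  physics: 11.37/28.05 = 40.53% → 2026.74
Step 3: Verify: sum of allocations ≈ 5000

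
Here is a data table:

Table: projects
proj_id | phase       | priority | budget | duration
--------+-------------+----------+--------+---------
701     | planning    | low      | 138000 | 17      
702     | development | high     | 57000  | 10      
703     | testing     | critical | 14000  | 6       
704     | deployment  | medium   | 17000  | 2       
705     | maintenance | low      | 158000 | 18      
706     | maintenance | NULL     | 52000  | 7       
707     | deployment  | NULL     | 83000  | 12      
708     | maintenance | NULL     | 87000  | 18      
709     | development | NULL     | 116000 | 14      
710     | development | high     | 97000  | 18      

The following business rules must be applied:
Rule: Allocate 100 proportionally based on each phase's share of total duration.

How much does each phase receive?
deployment: 11.48, development: 34.43, maintenance: 35.25, planning: 13.93, testing: 4.92

Step 1: Calculate total duration = 122
Step 2: Calculate each phase's proportion:
  deployment: 14/122 = 11.48% → 11.48
  development: 42/122 = 34.43% → 34.43
  maintenance: 43/122 = 35.25% → 35.25
  planning: 17/122 = 13.93% → 13.93
  testing: 6/122 = 4.92% → 4.92
Step 3: Verify: sum of allocations ≈ 100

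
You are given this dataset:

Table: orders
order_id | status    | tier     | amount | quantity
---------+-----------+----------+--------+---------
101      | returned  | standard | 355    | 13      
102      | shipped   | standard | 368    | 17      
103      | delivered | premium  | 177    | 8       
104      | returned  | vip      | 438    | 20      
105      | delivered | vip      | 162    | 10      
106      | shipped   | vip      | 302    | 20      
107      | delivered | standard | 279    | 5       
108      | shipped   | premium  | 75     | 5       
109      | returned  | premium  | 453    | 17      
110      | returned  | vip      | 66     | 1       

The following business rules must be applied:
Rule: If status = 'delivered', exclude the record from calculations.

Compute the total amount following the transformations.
2057

Step 1: Identify records where status = 'delivered'
Step 2: The excluded records sum to 618
Step 3: Original total amount = 2675
Step 4: Remaining total = 2675 - 618 = 2057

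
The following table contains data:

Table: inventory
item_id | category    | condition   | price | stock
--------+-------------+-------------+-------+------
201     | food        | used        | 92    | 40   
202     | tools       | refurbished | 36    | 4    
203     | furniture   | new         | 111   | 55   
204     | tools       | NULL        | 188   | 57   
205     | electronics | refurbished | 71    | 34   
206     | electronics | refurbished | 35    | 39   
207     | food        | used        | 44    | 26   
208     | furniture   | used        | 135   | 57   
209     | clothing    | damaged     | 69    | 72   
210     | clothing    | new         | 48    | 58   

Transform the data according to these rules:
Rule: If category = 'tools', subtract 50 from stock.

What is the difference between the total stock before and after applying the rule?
100

Step 1: Original sum of stock = 442
Step 2: 2 records have category = 'tools'
Step 3: Each affected record changes by -50
Step 4: Total change = 2 × -50 = -100
Step 5: New sum = 442 + -100 = 342
Step 6: Difference = |342 - 442| = 100
        (Sum decreased by 100)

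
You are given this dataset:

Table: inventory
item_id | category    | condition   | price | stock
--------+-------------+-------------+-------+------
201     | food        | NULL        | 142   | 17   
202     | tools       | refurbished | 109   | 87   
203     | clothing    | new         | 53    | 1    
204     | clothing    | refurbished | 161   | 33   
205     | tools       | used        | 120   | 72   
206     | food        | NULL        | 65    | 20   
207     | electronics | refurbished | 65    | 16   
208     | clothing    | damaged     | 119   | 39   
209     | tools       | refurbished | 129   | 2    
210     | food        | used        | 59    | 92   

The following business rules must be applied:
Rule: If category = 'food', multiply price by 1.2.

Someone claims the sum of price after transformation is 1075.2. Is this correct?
Yes, the result is correct.

Step 1: Calculate the correct sum after transformation
Step 2: Apply multiplier 1.2 to records where category = 'food'
Step 3: Correct result = 1075.2
Step 4: Claimed result = 1075.2
Step 5: 1075.2 = 1075.2 ✓
Conclusion: The claimed result is correct.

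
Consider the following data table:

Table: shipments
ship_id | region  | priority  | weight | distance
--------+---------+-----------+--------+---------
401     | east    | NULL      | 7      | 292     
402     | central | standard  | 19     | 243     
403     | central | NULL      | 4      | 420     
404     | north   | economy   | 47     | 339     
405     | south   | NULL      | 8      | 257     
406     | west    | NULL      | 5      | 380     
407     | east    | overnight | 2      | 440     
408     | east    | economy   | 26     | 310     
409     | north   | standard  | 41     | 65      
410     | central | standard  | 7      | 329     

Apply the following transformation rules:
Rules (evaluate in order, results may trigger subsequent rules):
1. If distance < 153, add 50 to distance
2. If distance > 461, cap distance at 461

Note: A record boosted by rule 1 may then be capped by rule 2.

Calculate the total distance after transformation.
3125

Step 1: Apply rule 1 to records with distance < 153
  - 1 records get bonus of 50
  - Of these, 0 records then exceed 461 and get capped
Step 2: Apply rule 2 to records with distance > 461
  - 0 records (original) are capped
Step 3: Calculate final sum = 3125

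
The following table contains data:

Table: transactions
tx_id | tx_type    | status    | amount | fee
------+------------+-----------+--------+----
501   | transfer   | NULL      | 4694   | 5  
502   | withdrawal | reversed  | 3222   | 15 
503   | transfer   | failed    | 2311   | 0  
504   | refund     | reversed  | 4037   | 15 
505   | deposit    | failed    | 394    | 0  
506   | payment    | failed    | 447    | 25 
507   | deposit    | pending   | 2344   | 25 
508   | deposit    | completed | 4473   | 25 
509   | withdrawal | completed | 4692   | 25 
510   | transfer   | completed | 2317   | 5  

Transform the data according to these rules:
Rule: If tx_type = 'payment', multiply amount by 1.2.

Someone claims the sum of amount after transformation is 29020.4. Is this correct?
Yes, the result is correct.

Step 1: Calculate the correct sum after transformation
Step 2: Apply multiplier 1.2 to records where tx_type = 'payment'
Step 3: Correct result = 29020.4
Step 4: Claimed result = 29020.4
Step 5: 29020.4 = 29020.4 ✓
Conclusion: The claimed result is correct.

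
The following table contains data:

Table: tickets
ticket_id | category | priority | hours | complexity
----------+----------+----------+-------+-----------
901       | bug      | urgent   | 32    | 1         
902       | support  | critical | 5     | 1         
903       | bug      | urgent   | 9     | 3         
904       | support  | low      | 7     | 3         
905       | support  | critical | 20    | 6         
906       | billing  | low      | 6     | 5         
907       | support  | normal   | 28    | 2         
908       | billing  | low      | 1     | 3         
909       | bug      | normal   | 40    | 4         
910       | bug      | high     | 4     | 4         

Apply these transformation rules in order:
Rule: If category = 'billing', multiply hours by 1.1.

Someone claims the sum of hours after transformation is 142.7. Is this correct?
No, the correct result is 152.7.

Step 1: Calculate the correct sum after transformation
Step 2: Apply multiplier 1.1 to records where category = 'billing'
Step 3: Correct result = 152.7
Step 4: Claimed result = 142.7
Step 5: 152.7 ≠ 142.7
Conclusion: The claimed result is incorrect. The correct answer is 152.7.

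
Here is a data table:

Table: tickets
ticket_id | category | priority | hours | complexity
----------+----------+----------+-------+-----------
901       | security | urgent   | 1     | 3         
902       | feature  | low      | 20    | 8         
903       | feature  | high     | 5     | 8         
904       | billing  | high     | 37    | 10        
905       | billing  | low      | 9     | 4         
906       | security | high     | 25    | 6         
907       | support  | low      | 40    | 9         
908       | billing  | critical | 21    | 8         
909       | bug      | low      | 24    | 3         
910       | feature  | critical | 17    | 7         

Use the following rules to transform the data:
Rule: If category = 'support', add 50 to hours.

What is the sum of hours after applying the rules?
249

Step 1: Count records where category = 'support': 1
Step 2: Total bonus added: 1 × 50 = 50
Step 3: Original sum of hours: 199
Step 4: Final sum = 199 + 50 = 249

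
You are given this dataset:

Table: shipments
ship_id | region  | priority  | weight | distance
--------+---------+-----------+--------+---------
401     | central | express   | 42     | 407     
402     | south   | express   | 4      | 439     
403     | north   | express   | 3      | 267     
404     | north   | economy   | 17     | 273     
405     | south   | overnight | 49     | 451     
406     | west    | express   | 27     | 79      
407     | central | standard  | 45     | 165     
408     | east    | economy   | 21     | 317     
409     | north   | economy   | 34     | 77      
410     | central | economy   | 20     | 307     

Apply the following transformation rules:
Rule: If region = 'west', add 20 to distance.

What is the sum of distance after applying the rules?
2802

Step 1: Count records where region = 'west': 1
Step 2: Total bonus added: 1 × 20 = 20
Step 3: Original sum of distance: 2782
Step 4: Final sum = 2782 + 20 = 2802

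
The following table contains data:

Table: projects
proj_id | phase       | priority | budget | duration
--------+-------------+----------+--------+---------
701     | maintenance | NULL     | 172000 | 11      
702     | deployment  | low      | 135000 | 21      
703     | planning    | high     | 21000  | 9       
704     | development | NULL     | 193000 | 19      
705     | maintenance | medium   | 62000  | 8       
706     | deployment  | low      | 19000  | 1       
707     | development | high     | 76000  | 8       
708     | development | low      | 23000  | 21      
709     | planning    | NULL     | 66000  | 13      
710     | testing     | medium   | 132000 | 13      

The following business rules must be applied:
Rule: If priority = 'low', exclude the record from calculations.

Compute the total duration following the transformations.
81

Step 1: Identify records where priority = 'low'
Step 2: The excluded records sum to 43
Step 3: Original total duration = 124
Step 4: Remaining total = 124 - 43 = 81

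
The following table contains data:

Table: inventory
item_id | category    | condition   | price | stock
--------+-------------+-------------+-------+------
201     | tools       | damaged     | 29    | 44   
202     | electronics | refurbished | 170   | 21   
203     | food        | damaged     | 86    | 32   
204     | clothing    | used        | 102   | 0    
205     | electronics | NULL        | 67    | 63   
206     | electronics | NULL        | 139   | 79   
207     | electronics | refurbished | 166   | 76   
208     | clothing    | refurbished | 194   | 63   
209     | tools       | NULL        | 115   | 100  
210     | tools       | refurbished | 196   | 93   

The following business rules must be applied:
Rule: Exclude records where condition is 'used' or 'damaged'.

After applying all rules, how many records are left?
7

Step 1: Count records to exclude
  - 1 (used) + 2 (damaged) = 3 records
Step 2: Total records: 10
Step 3: Remaining = 10 - 3 = 7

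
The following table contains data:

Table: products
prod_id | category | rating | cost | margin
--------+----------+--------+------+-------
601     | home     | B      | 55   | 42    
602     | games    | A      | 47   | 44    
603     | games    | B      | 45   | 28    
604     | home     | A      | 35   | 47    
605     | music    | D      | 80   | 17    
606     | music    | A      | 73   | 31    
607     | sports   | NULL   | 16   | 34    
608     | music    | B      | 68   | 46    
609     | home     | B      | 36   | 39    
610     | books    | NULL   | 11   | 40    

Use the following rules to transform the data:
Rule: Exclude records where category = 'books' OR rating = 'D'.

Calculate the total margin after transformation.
311

Step 1: Find records where category = 'books' OR rating = 'D'
Step 2: 2 records match, summing to 57
Step 3: Original sum: 368
Step 4: Remaining sum = 368 - 57 = 311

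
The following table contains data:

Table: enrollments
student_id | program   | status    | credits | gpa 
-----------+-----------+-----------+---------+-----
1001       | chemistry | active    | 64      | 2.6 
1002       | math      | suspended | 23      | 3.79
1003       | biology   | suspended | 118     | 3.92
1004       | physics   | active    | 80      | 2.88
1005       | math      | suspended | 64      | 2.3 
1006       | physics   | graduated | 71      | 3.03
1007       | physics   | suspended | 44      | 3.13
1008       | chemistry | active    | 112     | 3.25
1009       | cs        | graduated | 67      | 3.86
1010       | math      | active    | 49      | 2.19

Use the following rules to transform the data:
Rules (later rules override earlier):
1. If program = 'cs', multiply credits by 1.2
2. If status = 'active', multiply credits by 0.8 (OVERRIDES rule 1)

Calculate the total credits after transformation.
644.4

Step 1: Rule 2 takes priority for records with status = 'active'
  - 4 records: 305 × 0.8 = 244.0
Step 2: Rule 1 applies to remaining records with program = 'cs'
  - 1 records: 67 × 1.2 = 80.4
Step 3: Other records unchanged: 320
Step 4: Final sum = 244.0 + 80.4 + 320 = 644.4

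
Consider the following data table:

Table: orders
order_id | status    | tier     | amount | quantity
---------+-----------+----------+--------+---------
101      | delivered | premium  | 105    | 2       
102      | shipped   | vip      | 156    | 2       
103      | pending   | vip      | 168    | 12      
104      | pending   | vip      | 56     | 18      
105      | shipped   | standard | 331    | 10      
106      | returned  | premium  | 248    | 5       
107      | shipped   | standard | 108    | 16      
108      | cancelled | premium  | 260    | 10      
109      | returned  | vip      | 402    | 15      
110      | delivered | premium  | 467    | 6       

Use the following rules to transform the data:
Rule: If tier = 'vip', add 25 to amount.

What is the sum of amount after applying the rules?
2401

Step 1: Count records where tier = 'vip': 4
Step 2: Total bonus added: 4 × 25 = 100
Step 3: Original sum of amount: 2301
Step 4: Final sum = 2301 + 100 = 2401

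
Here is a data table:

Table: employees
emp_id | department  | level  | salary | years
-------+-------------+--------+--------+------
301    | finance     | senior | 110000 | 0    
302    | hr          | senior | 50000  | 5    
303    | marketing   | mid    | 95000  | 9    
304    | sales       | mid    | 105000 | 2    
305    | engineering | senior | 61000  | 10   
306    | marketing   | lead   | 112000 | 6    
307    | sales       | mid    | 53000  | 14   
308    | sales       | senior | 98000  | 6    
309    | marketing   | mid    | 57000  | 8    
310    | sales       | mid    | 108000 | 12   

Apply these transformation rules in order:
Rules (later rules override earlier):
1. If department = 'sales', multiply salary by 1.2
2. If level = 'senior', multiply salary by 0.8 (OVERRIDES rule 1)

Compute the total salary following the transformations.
838400.0

Step 1: Rule 2 takes priority for records with level = 'senior'
  - 4 records: 319000 × 0.8 = 255200.0
Step 2: Rule 1 applies to remaining records with department = 'sales'
  - 3 records: 266000 × 1.2 = 319200.0
Step 3: Other records unchanged: 264000
Step 4: Final sum = 255200.0 + 319200.0 + 264000 = 838400.0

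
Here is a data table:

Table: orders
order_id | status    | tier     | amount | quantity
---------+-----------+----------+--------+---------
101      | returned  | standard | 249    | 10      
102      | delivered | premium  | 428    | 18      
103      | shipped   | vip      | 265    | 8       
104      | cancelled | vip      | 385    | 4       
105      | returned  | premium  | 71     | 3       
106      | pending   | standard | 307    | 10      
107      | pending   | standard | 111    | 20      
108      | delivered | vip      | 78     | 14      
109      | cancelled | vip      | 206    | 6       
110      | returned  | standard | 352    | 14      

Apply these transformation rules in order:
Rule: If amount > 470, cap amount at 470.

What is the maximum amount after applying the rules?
428

Step 1: Original maximum amount = 428
Step 2: Check cap of 470 against maximum
Step 3: No records exceed the cap (max 428 <= cap 470), so no capping applies
Step 4: Maximum after transformation = 428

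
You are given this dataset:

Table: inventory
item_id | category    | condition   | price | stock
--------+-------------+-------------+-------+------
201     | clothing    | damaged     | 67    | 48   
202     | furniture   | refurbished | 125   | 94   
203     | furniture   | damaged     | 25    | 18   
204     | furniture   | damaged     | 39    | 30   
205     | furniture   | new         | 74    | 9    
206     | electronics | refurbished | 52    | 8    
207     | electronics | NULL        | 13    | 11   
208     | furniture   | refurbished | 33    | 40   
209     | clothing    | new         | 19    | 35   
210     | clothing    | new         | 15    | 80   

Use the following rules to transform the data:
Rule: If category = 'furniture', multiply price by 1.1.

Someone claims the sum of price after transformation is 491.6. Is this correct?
Yes, the result is correct.

Step 1: Calculate the correct sum after transformation
Step 2: Apply multiplier 1.1 to records where category = 'furniture'
Step 3: Correct result = 491.6
Step 4: Claimed result = 491.6
Step 5: 491.6 = 491.6 ✓
Conclusion: The claimed result is correct.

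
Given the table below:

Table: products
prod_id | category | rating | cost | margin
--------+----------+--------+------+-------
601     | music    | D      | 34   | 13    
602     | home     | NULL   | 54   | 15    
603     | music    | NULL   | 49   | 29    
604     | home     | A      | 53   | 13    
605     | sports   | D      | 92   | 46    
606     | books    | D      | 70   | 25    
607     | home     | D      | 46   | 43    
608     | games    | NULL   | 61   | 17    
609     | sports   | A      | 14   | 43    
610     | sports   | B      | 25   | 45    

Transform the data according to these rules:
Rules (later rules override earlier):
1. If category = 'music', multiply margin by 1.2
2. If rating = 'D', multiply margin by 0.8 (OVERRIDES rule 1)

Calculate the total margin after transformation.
269.4

Step 1: Rule 2 takes priority for records with rating = 'D'
  - 4 records: 127 × 0.8 = 101.6
Step 2: Rule 1 applies to remaining records with category = 'music'
  - 1 records: 29 × 1.2 = 34.8
Step 3: Other records unchanged: 133
Step 4: Final sum = 101.6 + 34.8 + 133 = 269.4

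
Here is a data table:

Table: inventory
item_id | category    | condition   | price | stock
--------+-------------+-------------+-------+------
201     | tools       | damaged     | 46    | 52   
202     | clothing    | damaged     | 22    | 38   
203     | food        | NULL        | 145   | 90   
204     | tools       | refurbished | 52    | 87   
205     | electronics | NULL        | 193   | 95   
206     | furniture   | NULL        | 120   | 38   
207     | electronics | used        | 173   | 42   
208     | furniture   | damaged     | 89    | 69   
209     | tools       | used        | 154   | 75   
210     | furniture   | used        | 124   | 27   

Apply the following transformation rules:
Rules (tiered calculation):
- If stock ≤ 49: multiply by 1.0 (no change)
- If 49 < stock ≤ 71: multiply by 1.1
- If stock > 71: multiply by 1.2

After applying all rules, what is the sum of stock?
694.5

Step 1: Tier 1 (stock ≤ 49): 4 records, sum = 145 × 1.0 = 145.0
Step 2: Tier 2 (49 < stock ≤ 71): 2 records, sum = 121 × 1.1 = 133.1
Step 3: Tier 3 (stock > 71): 4 records, sum = 347 × 1.2 = 416.4
Step 4: Final sum = 145.0 + 133.1 + 416.4 = 694.5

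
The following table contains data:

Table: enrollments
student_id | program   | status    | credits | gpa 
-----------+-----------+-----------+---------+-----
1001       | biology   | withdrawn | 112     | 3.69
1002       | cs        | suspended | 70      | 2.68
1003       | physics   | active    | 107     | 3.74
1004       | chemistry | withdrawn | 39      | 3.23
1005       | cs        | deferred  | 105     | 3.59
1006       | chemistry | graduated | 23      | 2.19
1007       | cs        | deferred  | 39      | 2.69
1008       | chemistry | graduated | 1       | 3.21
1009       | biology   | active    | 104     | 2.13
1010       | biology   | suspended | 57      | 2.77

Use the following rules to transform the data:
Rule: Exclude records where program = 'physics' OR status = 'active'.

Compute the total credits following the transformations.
446

Step 1: Find records where program = 'physics' OR status = 'active'
Step 2: 2 records match, summing to 211
Step 3: Original sum: 657
Step 4: Remaining sum = 657 - 211 = 446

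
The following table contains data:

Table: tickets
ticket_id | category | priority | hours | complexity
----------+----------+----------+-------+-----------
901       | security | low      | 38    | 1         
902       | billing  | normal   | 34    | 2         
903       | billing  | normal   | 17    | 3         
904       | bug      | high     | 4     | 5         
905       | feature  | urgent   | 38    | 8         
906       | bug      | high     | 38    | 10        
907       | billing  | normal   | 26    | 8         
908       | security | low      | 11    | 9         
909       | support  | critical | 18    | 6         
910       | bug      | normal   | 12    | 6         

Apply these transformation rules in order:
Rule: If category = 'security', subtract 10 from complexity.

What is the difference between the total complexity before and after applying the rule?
20

Step 1: Original sum of complexity = 58
Step 2: 2 records have category = 'security'
Step 3: Each affected record changes by -10
Step 4: Total change = 2 × -10 = -20
Step 5: New sum = 58 + -20 = 38
Step 6: Difference = |38 - 58| = 20
        (Sum decreased by 20)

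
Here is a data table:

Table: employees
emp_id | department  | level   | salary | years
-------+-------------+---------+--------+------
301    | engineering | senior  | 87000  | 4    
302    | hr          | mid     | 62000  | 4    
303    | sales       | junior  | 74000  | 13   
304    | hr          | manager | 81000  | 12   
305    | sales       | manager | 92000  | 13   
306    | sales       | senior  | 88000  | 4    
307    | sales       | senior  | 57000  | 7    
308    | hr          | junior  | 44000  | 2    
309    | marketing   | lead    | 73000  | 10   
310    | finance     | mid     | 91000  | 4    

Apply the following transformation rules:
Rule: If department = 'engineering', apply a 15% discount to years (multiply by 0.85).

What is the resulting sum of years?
72.4

Step 1: Records with department = 'engineering' have total years = 4
Step 2: Apply multiplier: 4 × 0.85 = 3.4
Step 3: Other records total: 69
Step 4: Final sum = 3.4 + 69 = 72.4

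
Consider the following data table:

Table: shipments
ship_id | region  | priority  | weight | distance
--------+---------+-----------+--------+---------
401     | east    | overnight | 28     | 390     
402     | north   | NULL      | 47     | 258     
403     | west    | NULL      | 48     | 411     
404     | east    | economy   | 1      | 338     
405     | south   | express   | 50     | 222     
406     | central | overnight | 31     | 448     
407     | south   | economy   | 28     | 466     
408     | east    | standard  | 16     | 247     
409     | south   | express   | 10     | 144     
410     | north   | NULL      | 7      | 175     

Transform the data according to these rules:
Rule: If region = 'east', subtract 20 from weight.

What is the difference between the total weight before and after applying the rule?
60

Step 1: Original sum of weight = 266
Step 2: 3 records have region = 'east'
Step 3: Each affected record changes by -20
Step 4: Total change = 3 × -20 = -60
Step 5: New sum = 266 + -60 = 206
Step 6: Difference = |206 - 266| = 60
        (Sum decreased by 60)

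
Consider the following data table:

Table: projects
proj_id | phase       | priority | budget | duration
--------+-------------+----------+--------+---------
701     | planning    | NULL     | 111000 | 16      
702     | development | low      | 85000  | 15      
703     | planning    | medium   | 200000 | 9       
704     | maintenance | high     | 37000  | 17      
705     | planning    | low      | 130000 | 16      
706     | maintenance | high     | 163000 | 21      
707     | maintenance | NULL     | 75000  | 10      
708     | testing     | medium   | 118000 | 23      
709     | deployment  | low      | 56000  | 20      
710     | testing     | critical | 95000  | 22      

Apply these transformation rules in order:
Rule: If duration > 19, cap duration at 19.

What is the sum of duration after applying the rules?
159

Step 1: 4 records have duration > 19
Step 2: These records originally summed to 86
Step 3: After capping: 4 × 19 = 76
Step 4: Unaffected records sum: 83
Step 5: Final sum = 76 + 83 = 159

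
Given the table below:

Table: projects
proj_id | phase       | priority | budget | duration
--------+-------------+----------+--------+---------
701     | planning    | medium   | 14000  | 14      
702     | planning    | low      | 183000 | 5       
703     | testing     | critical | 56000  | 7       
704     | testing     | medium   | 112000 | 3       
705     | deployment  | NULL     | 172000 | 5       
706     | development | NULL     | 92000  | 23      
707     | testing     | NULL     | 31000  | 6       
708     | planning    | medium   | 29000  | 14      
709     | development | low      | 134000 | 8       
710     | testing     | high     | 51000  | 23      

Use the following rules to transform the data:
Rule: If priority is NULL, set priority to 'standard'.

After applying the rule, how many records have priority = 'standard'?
3

Step 1: Count records where priority IS NULL
Step 2: Found 3 records with NULL priority
Step 3: These records will have priority set to 'standard'
Step 4: Records already having priority = 'standard': 0
Step 5: Answer: 3 + 0 = 3 records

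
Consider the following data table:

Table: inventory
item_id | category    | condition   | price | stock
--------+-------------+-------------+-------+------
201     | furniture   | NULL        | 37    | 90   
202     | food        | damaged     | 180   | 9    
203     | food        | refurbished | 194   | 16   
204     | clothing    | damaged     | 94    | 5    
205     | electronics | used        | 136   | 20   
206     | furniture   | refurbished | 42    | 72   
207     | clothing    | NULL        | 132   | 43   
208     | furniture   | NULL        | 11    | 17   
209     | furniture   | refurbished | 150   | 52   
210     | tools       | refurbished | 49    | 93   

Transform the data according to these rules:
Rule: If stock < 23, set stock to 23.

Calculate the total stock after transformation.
465

Step 1: 5 records have stock < 23
Step 2: These records originally summed to 67
Step 3: After setting to minimum: 5 × 23 = 115
Step 4: Unaffected records sum: 350
Step 5: Final sum = 115 + 350 = 465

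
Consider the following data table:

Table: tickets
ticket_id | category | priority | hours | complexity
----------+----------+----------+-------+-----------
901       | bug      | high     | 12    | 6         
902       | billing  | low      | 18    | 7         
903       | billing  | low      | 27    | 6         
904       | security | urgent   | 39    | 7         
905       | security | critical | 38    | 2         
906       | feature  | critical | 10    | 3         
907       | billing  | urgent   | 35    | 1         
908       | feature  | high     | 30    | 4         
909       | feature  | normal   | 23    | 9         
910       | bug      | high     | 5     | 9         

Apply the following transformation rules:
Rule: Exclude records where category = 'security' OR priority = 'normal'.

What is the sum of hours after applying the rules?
137

Step 1: Find records where category = 'security' OR priority = 'normal'
Step 2: 3 records match, summing to 100
Step 3: Original sum: 237
Step 4: Remaining sum = 237 - 100 = 137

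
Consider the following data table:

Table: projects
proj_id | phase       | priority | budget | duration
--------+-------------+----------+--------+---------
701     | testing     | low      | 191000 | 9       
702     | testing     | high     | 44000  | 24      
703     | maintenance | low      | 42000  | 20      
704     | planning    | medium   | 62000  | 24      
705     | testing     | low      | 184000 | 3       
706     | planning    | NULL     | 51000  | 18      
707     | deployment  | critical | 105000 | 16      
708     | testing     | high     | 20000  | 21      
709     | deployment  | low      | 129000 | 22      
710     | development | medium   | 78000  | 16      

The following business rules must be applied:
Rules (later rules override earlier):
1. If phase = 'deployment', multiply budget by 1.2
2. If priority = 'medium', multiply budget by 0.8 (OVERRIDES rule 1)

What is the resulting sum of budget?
924800.0

Step 1: Rule 2 takes priority for records with priority = 'medium'
  - 2 records: 140000 × 0.8 = 112000.0
Step 2: Rule 1 applies to remaining records with phase = 'deployment'
  - 2 records: 234000 × 1.2 = 280800.0
Step 3: Other records unchanged: 532000
Step 4: Final sum = 112000.0 + 280800.0 + 532000 = 924800.0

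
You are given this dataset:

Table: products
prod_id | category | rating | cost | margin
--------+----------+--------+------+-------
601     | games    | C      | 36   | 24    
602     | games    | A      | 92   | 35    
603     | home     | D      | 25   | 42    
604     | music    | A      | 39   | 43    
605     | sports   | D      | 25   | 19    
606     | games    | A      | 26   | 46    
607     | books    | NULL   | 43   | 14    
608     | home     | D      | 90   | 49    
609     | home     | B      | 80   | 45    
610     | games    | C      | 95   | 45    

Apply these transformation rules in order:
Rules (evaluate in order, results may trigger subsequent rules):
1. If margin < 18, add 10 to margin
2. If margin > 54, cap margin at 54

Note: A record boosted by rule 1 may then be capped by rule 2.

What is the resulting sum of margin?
372

Step 1: Apply rule 1 to records with margin < 18
  - 1 records get bonus of 10
  - Of these, 0 records then exceed 54 and get capped
Step 2: Apply rule 2 to records with margin > 54
  - 0 records (original) are capped
Step 3: Calculate final sum = 372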